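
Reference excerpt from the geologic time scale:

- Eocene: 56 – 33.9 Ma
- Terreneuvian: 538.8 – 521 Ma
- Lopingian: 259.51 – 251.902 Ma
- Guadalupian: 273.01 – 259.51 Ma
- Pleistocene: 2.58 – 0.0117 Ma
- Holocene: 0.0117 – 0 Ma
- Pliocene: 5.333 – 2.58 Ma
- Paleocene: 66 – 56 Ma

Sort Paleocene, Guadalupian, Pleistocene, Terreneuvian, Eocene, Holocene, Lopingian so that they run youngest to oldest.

Holocene, Pleistocene, Eocene, Paleocene, Lopingian, Guadalupian, Terreneuvian

Sorting by start age (ascending Ma, since larger Ma = older): Holocene start 0.0117, Pleistocene start 2.58, Eocene start 56, Paleocene start 66, Lopingian start 259.51, Guadalupian start 273.01, Terreneuvian start 538.8.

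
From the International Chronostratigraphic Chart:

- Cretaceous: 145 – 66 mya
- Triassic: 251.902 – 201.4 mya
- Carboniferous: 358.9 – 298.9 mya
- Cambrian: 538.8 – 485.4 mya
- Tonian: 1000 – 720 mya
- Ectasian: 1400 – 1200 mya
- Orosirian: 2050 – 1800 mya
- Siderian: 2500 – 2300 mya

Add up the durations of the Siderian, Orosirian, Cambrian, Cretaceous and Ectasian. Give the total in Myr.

782.4 million years

Duration is start − end for each: (2500 − 2300) + (2050 − 1800) + (538.8 − 485.4) + (145 − 66) + (1400 − 1200).
That is 200 + 250 + 53.4 + 79 + 200, which totals 782.4 million years.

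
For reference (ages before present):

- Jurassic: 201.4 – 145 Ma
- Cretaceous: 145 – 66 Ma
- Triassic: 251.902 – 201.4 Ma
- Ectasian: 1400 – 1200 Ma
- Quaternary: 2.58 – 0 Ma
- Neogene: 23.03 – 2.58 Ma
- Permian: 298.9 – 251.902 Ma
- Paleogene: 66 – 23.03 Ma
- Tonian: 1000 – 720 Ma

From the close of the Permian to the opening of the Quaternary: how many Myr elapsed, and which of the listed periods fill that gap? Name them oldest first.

249.322 million years; Triassic, Jurassic, Cretaceous, Paleogene, Neogene

The Permian closes at 251.902 Ma and the Quaternary opens at 2.58 Ma, so the interval is 251.902 − 2.58 = 249.322 Myr.
A period fits inside if it starts at or after 251.902 Ma and ends at or before 2.58 Ma; oldest first that gives Triassic, Jurassic, Cretaceous, Paleogene, Neogene.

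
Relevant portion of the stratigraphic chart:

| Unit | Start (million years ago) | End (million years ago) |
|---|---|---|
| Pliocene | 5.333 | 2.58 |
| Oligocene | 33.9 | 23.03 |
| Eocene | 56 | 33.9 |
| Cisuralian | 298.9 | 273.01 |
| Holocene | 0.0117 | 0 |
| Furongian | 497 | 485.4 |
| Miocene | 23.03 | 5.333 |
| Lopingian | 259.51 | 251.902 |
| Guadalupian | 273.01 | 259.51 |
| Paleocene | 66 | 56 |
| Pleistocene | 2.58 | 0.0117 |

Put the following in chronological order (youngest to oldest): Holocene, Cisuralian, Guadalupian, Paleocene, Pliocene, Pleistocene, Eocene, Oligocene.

Sorting by start age (ascending Ma, since larger Ma = older): Holocene began 0.0117, Pleistocene began 2.58, Pliocene began 5.333, Oligocene began 33.9, Eocene began 56, Paleocene began 66, Guadalupian began 273.01, Cisuralian began 298.9.

Holocene, then Pleistocene, then Pliocene, then Oligocene, then Eocene, then Paleocene, then Guadalupian, then Cisuralian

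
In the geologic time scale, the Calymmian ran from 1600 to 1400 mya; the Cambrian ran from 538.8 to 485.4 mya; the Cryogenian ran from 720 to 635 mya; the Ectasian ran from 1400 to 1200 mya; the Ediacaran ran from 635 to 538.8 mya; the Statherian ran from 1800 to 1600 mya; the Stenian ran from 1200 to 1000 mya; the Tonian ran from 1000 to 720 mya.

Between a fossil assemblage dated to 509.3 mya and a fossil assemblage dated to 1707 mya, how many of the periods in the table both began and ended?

6

The older date is 1707 Ma and the younger is 509.3 Ma.
Periods with start < 1707 and end > 509.3 Ma: Calymmian (1600–1400), Ectasian (1400–1200), Stenian (1200–1000), Tonian (1000–720), Cryogenian (720–635), Ediacaran (635–538.8).
That is 6 complete periods.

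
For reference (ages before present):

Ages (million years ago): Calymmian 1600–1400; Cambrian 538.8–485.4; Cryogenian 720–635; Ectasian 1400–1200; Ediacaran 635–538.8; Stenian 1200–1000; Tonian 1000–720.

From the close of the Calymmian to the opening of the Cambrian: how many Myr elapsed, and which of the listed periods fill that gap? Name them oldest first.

861.2 million years; Ectasian, Stenian, Tonian, Cryogenian, Ediacaran

End of Calymmian = 1400 Ma; start of Cambrian = 538.8 Ma.
Gap = 1400 − 538.8 = 861.2 Myr.
Periods wholly inside 1400–538.8 Ma: Ectasian (1400–1200), Stenian (1200–1000), Tonian (1000–720), Cryogenian (720–635), Ediacaran (635–538.8).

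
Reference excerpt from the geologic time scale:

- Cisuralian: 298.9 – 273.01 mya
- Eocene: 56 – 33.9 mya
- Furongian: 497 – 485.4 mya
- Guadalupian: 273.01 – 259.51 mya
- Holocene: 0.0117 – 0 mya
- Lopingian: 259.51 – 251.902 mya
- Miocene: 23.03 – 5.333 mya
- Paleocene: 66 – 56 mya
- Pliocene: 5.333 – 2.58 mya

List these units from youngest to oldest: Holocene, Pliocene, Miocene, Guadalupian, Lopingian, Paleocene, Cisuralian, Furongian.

Sorting by start age (ascending Ma, since larger Ma = older): Holocene start 0.0117, Pliocene start 5.333, Miocene start 23.03, Paleocene start 66, Lopingian start 259.51, Guadalupian start 273.01, Cisuralian start 298.9, Furongian start 497.

Holocene → Pliocene → Miocene → Paleocene → Lopingian → Guadalupian → Cisuralian → Furongian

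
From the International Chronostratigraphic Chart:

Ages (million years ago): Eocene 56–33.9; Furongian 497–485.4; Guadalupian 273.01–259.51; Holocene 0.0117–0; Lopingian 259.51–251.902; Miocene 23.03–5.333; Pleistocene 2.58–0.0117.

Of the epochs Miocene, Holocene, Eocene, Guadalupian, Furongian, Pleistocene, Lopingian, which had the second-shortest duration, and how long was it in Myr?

Pleistocene, 2.5683 million years

Durations: Miocene 17.697; Holocene 0.0117; Eocene 22.1; Guadalupian 13.5; Furongian 11.6; Pleistocene 2.5683; Lopingian 7.608 Myr.
Sorted shortest-first: Holocene (0.0117), Pleistocene (2.5683), Lopingian (7.608), Furongian (11.6), Guadalupian (13.5), Miocene (17.697), Eocene (22.1).
The second shortest is Pleistocene at 2.5683 Myr.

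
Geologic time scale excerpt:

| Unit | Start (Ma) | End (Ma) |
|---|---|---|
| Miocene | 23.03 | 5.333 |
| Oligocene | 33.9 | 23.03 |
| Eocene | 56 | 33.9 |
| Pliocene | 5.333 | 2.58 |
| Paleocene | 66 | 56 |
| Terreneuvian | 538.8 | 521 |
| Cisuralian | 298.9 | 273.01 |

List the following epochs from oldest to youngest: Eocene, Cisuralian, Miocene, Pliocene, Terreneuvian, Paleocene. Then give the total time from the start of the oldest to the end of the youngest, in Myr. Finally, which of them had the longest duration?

From the excerpt: Eocene 56–33.9; Cisuralian 298.9–273.01; Miocene 23.03–5.333; Pliocene 5.333–2.58; Terreneuvian 538.8–521; Paleocene 66–56 (Ma).
Larger Ma is earlier, so the oldest is Terreneuvian and the youngest is Pliocene; oldest to youngest: Terreneuvian, Cisuralian, Paleocene, Eocene, Miocene, Pliocene.
Oldest start 538.8 minus youngest end 2.58 gives 536.22 Myr overall.
Individual lengths (start − end): Cisuralian 25.89; Terreneuvian 17.8; Miocene 17.697; Eocene 22.1; Paleocene 10; Pliocene 2.753. The largest is Cisuralian at 25.89 Myr.

Terreneuvian → Cisuralian → Paleocene → Eocene → Miocene → Pliocene; total span 536.22 Myr; longest is Cisuralian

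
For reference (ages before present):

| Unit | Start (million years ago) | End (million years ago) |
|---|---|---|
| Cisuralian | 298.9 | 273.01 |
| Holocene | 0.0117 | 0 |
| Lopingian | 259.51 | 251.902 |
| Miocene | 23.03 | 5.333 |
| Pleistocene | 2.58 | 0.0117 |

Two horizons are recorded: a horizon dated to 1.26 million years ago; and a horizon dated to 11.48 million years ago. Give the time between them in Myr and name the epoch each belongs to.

Elapsed time: 11.48 − 1.26 = 10.22 Myr.
1.26 Ma lies within 2.58–0.0117 Ma: Pleistocene.
11.48 Ma lies within 23.03–5.333 Ma: Miocene.

10.22 million years apart; the first in the Pleistocene, the second in the Miocene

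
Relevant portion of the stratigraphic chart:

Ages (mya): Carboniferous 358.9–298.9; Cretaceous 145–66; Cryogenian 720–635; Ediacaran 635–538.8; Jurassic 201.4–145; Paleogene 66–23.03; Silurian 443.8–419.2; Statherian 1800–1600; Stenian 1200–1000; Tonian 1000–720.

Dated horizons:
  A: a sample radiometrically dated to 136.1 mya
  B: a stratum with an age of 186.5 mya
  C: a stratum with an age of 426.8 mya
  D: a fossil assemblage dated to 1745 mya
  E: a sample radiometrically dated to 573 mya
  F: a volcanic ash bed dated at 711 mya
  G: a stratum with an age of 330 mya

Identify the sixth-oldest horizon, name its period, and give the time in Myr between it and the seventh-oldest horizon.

B, in the Jurassic; 50.4 million years to A

Larger Ma means older, so oldest first: D 1745 > F 711 > E 573 > C 426.8 > G 330 > B 186.5 > A 136.1.
Counting 6 along gives B (186.5 Ma); the excerpt puts that inside the Jurassic, 201.4–145 Ma.
Next in line is A (136.1 Ma), and 186.5 − 136.1 = 50.4 Myr.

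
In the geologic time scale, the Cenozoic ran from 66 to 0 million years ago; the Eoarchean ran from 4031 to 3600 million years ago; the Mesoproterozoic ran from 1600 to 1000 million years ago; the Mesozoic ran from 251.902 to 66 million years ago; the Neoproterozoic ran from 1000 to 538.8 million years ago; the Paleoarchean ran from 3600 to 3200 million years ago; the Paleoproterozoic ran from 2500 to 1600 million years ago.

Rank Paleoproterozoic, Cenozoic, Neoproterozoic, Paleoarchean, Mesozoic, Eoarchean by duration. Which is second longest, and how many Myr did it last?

Neoproterozoic, 461.2 million years

Durations: Paleoproterozoic 900; Cenozoic 66; Neoproterozoic 461.2; Paleoarchean 400; Mesozoic 185.902; Eoarchean 431 Myr.
Sorted longest-first: Paleoproterozoic (900), Neoproterozoic (461.2), Eoarchean (431), Paleoarchean (400), Mesozoic (185.902), Cenozoic (66).
The second longest is Neoproterozoic at 461.2 Myr.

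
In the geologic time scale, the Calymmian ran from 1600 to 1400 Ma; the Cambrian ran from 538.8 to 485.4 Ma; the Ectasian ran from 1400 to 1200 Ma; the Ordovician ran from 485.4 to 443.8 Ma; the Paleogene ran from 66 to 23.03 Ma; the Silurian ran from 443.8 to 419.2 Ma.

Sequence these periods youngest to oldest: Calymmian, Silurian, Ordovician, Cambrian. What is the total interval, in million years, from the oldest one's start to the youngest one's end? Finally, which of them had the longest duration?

Start ages (Ma): Calymmian 1600, Cambrian 538.8, Ordovician 485.4, Silurian 443.8.
Ordered youngest to oldest: Silurian, Ordovician, Cambrian, Calymmian.
Span = 1600 − 419.2 = 1180.8 Myr.
Durations: Ordovician 41.6, Cambrian 53.4, Silurian 24.6, Calymmian 200 → longest is Calymmian (200 Myr).

Silurian, Ordovician, Cambrian, Calymmian; total span 1180.8 Myr; longest is Calymmian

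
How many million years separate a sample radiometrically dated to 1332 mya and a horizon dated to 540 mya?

1332 − 540 = 792 million years.

792 million years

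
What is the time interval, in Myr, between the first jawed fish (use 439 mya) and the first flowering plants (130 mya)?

439 − 130 = 309 million years.

309 million years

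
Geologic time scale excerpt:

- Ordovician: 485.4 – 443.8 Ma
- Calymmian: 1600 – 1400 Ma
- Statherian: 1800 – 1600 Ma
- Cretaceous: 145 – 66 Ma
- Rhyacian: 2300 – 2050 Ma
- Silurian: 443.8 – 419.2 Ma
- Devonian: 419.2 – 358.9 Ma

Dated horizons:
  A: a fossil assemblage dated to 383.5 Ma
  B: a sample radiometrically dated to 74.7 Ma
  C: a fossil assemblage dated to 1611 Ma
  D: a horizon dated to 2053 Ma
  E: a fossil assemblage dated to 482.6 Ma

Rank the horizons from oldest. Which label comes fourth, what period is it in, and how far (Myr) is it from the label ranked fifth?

Sorted oldest-first by Ma: D (2053), C (1611), E (482.6), A (383.5), B (74.7).
The fourth oldest is A at 383.5 Ma, which lies in 419.2–358.9 Ma: the Devonian.
The fifth oldest is B at 74.7 Ma; separation = |383.5 − 74.7| = 308.8 Myr.

A, in the Devonian; 308.8 million years to B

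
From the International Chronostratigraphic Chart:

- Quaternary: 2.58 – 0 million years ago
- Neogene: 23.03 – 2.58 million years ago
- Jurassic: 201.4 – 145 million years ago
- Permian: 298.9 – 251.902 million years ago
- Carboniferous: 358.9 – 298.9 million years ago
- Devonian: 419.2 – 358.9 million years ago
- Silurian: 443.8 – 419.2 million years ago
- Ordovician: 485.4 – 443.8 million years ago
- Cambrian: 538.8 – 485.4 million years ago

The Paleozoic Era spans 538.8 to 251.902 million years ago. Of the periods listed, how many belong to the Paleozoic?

Periods inside 538.8–251.902 Ma: Cambrian, Ordovician, Silurian, Devonian, Carboniferous, Permian — 6 in total.

6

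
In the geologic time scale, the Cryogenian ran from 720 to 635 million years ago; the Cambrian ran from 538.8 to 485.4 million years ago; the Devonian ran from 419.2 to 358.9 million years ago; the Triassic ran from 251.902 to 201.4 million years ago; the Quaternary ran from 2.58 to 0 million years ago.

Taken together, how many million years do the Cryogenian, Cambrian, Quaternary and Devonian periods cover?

Duration is start − end for each: (720 − 635) + (538.8 − 485.4) + (2.58 − 0) + (419.2 − 358.9).
That is 85 + 53.4 + 2.58 + 60.3, which totals 201.28 million years.

201.28 million years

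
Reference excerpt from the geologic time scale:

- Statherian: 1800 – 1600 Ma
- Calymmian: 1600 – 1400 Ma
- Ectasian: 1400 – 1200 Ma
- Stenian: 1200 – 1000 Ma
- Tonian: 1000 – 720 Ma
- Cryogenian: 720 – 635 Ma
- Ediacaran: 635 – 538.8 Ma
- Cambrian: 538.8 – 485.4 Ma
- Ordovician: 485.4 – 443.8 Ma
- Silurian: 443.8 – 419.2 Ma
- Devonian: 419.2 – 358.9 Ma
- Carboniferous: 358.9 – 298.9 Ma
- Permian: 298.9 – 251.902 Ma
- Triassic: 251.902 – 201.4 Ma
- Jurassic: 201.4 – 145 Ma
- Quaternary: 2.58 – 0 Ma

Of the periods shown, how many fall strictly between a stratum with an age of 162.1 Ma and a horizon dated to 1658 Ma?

The older date is 1658 Ma and the younger is 162.1 Ma.
Periods with start < 1658 and end > 162.1 Ma: Calymmian (1600–1400), Ectasian (1400–1200), Stenian (1200–1000), Tonian (1000–720), Cryogenian (720–635), Ediacaran (635–538.8), Cambrian (538.8–485.4), Ordovician (485.4–443.8), Silurian (443.8–419.2), Devonian (419.2–358.9), Carboniferous (358.9–298.9), Permian (298.9–251.902), Triassic (251.902–201.4).
That is 13 complete periods.

13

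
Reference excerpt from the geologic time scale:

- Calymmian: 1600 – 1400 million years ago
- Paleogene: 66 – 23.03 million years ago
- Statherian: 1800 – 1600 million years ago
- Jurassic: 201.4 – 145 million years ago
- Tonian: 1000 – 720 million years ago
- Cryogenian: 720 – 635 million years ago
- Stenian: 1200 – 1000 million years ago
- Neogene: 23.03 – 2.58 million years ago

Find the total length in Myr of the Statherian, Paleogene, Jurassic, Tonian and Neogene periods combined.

Each duration: Statherian = 200; Paleogene = 42.97; Jurassic = 56.4; Tonian = 280; Neogene = 20.45.
Sum: 200 + 42.97 + 56.4 + 280 + 20.45 = 599.82 Myr.

599.82 million years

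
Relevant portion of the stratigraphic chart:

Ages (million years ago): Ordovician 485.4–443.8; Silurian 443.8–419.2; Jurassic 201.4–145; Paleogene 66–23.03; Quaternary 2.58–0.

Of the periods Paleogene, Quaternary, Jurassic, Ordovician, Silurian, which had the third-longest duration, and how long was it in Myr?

Ordovician, 41.6 million years

Start − end for each: Paleogene 66 − 23.03 = 42.97; Quaternary 2.58 − 0 = 2.58; Jurassic 201.4 − 145 = 56.4; Ordovician 485.4 − 443.8 = 41.6; Silurian 443.8 − 419.2 = 24.6.
Ranking these from longest: Jurassic > Paleogene > Ordovician > Silurian > Quaternary.
Position 3 in that ranking is Ordovician, which lasted 41.6 Myr.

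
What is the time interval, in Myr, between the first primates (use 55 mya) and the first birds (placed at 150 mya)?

95 million years

150 − 55 = 95 million years.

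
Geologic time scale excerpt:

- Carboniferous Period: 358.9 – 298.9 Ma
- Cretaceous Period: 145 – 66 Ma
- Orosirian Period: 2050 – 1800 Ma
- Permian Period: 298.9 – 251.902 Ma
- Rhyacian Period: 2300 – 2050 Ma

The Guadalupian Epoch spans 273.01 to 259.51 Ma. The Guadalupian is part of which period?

The Guadalupian (273.01–259.51 Ma) lies entirely within 298.9–251.902 Ma, the Permian Period.

Permian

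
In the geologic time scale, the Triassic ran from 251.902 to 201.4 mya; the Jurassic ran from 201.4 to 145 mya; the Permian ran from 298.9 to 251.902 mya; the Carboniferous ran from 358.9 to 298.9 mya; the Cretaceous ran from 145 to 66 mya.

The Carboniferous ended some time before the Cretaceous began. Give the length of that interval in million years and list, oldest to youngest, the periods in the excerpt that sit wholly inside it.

153.9 million years; Permian, Triassic, Jurassic

The Carboniferous closes at 298.9 Ma and the Cretaceous opens at 145 Ma, so the interval is 298.9 − 145 = 153.9 Myr.
A period fits inside if it starts at or after 298.9 Ma and ends at or before 145 Ma; oldest first that gives Permian, Triassic, Jurassic.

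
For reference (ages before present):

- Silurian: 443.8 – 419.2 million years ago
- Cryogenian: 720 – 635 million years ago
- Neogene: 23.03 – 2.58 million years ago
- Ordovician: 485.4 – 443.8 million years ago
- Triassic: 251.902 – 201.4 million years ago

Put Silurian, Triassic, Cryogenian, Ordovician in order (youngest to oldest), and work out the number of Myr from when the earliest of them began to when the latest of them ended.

Triassic → Silurian → Ordovician → Cryogenian; total span 518.6 Myr

From the excerpt: Silurian 443.8–419.2; Triassic 251.902–201.4; Cryogenian 720–635; Ordovician 485.4–443.8 (Ma).
Larger Ma is earlier, so the oldest is Cryogenian and the youngest is Triassic; youngest to oldest: Triassic, Silurian, Ordovician, Cryogenian.
Oldest start 720 minus youngest end 201.4 gives 518.6 Myr overall.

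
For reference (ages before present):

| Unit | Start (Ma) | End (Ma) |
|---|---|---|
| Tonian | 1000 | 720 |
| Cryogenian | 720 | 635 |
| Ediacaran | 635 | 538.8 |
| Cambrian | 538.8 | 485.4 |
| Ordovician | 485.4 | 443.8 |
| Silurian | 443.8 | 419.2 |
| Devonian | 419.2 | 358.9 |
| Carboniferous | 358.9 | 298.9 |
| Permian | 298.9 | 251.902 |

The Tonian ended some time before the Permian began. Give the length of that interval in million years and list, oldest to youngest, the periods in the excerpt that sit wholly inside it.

421.1 million years; Cryogenian, Ediacaran, Cambrian, Ordovician, Silurian, Devonian, Carboniferous

The Tonian closes at 720 Ma and the Permian opens at 298.9 Ma, so the interval is 720 − 298.9 = 421.1 Myr.
A period fits inside if it starts at or after 720 Ma and ends at or before 298.9 Ma; oldest first that gives Cryogenian, Ediacaran, Cambrian, Ordovician, Silurian, Devonian, Carboniferous.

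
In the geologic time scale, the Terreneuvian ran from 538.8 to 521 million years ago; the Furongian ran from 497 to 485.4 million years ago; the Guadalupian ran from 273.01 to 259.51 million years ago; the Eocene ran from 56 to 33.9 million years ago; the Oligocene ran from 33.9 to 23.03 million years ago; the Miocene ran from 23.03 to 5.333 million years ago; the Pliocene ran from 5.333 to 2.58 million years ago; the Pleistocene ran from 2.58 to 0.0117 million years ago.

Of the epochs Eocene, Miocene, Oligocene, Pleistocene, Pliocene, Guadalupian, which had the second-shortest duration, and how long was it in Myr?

Pliocene, 2.753 million years

Start − end for each: Eocene 56 − 33.9 = 22.1; Miocene 23.03 − 5.333 = 17.697; Oligocene 33.9 − 23.03 = 10.87; Pleistocene 2.58 − 0.0117 = 2.5683; Pliocene 5.333 − 2.58 = 2.753; Guadalupian 273.01 − 259.51 = 13.5.
Ranking these from shortest: Pleistocene < Pliocene < Oligocene < Guadalupian < Miocene < Eocene.
Position 2 in that ranking is Pliocene, which lasted 2.753 Myr.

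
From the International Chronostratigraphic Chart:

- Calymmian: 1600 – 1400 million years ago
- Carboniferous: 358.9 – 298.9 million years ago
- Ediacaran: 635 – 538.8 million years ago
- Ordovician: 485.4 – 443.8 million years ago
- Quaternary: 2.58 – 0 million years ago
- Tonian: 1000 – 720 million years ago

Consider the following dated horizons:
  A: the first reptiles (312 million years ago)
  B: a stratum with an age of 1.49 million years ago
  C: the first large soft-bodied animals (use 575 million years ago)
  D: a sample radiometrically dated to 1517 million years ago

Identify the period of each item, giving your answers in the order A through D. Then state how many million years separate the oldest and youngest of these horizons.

A — Carboniferous; B — Quaternary; C — Ediacaran; D — Calymmian; span 1515.51 million years

Match each age against the start–end ranges in the excerpt: A = 312 Ma → Carboniferous (358.9–298.9); B = 1.49 Ma → Quaternary (2.58–0); C = 575 Ma → Ediacaran (635–538.8); D = 1517 Ma → Calymmian (1600–1400).
The largest age is 1517 Ma and the smallest is 1.49 Ma; their difference is 1515.51 Myr.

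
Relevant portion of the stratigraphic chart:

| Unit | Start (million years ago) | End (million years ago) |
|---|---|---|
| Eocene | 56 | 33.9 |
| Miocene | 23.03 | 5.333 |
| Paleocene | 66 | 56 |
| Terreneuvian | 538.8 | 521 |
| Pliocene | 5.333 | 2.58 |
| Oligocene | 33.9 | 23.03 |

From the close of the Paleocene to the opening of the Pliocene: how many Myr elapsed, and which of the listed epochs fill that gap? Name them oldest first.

The Paleocene closes at 56 Ma and the Pliocene opens at 5.333 Ma, so the interval is 56 − 5.333 = 50.667 Myr.
An epoch fits inside if it starts at or after 56 Ma and ends at or before 5.333 Ma; oldest first that gives Eocene, Oligocene, Miocene.

50.667 million years; Eocene, Oligocene, Miocene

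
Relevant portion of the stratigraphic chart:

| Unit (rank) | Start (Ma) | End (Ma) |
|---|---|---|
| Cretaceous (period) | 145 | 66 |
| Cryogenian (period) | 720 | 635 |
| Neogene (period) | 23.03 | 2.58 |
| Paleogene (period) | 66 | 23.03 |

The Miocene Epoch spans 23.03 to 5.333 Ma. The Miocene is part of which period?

Neogene

The Miocene (23.03–5.333 Ma) lies entirely within 23.03–2.58 Ma, the Neogene Period.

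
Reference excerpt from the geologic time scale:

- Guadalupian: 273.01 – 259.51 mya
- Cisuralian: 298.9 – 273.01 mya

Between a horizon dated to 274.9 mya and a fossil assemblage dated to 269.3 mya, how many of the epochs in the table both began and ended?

0

The older date is 274.9 Ma and the younger is 269.3 Ma.
No epoch both begins after 274.9 Ma and ends before 269.3 Ma, so the count is 0.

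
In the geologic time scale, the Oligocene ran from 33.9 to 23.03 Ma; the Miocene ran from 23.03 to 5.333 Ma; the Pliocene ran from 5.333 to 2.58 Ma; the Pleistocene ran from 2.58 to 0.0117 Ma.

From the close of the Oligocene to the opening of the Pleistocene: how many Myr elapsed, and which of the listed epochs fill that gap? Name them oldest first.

The Oligocene closes at 23.03 Ma and the Pleistocene opens at 2.58 Ma, so the interval is 23.03 − 2.58 = 20.45 Myr.
An epoch fits inside if it starts at or after 23.03 Ma and ends at or before 2.58 Ma; oldest first that gives Miocene, Pliocene.

20.45 million years; Miocene, Pliocene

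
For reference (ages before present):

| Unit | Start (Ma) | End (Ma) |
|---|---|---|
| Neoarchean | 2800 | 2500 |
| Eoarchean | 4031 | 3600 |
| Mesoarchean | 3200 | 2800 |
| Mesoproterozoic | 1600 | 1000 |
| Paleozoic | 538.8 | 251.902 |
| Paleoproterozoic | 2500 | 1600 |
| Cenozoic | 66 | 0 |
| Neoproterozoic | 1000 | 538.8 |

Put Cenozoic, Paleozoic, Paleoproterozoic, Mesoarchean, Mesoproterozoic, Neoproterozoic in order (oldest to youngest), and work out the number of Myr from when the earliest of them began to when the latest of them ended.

Start ages (Ma): Mesoarchean 3200, Paleoproterozoic 2500, Mesoproterozoic 1600, Neoproterozoic 1000, Paleozoic 538.8, Cenozoic 66.
Ordered oldest to youngest: Mesoarchean, Paleoproterozoic, Mesoproterozoic, Neoproterozoic, Paleozoic, Cenozoic.
Span = 3200 − 0 = 3200 Myr.

Mesoarchean, Paleoproterozoic, Mesoproterozoic, Neoproterozoic, Paleozoic, Cenozoic; total span 3200 Myr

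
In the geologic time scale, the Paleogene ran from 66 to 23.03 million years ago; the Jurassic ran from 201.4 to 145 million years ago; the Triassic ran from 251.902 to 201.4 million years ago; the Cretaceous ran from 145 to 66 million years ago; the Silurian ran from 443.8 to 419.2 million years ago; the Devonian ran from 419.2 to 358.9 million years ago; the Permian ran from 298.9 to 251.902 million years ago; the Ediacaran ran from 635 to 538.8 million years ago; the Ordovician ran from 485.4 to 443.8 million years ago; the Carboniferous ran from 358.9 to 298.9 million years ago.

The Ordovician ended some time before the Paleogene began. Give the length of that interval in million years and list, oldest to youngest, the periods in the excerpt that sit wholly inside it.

377.8 million years; Silurian, Devonian, Carboniferous, Permian, Triassic, Jurassic, Cretaceous

The Ordovician closes at 443.8 Ma and the Paleogene opens at 66 Ma, so the interval is 443.8 − 66 = 377.8 Myr.
A period fits inside if it starts at or after 443.8 Ma and ends at or before 66 Ma; oldest first that gives Silurian, Devonian, Carboniferous, Permian, Triassic, Jurassic, Cretaceous.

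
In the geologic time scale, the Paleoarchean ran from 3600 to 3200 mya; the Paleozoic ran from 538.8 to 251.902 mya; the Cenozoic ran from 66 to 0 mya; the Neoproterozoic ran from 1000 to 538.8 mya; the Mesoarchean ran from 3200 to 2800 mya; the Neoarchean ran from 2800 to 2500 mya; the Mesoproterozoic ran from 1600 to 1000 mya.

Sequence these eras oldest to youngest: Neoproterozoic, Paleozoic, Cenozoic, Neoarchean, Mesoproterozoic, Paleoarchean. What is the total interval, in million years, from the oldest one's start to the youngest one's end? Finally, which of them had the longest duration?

Paleoarchean, Neoarchean, Mesoproterozoic, Neoproterozoic, Paleozoic, Cenozoic; total span 3600 Myr; longest is Mesoproterozoic

Start ages (Ma): Paleoarchean 3600, Neoarchean 2800, Mesoproterozoic 1600, Neoproterozoic 1000, Paleozoic 538.8, Cenozoic 66.
Ordered oldest to youngest: Paleoarchean, Neoarchean, Mesoproterozoic, Neoproterozoic, Paleozoic, Cenozoic.
Span = 3600 − 0 = 3600 Myr.
Durations: Mesoproterozoic 600, Paleoarchean 400, Neoproterozoic 461.2, Neoarchean 300, Paleozoic 286.898, Cenozoic 66 → longest is Mesoproterozoic (600 Myr).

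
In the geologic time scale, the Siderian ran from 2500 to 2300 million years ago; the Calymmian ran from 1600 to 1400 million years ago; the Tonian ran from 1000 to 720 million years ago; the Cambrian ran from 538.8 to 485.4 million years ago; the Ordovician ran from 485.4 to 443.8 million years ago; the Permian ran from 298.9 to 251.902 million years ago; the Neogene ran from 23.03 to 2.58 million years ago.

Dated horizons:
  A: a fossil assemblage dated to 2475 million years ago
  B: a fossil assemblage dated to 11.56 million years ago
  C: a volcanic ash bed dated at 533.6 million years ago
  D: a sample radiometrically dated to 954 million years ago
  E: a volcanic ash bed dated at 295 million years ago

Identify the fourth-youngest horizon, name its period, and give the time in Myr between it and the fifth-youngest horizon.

Smaller Ma means younger, so youngest first: B 11.56 < E 295 < C 533.6 < D 954 < A 2475.
Counting 4 along gives D (954 Ma); the excerpt puts that inside the Tonian, 1000–720 Ma.
Next in line is A (2475 Ma), and 2475 − 954 = 1521 Myr.

D, in the Tonian; 1521 million years to A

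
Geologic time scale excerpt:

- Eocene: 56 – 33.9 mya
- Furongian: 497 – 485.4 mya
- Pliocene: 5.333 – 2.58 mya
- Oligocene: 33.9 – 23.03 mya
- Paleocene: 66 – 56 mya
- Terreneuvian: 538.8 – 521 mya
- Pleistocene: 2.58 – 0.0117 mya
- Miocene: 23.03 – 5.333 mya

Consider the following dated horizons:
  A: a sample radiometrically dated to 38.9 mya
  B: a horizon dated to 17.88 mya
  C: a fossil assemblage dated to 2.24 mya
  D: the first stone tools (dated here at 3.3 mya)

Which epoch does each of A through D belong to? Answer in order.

Match each age against the start–end ranges in the excerpt: A = 38.9 Ma → Eocene (56–33.9); B = 17.88 Ma → Miocene (23.03–5.333); C = 2.24 Ma → Pleistocene (2.58–0.0117); D = 3.3 Ma → Pliocene (5.333–2.58).

A — Eocene; B — Miocene; C — Pleistocene; D — Pliocene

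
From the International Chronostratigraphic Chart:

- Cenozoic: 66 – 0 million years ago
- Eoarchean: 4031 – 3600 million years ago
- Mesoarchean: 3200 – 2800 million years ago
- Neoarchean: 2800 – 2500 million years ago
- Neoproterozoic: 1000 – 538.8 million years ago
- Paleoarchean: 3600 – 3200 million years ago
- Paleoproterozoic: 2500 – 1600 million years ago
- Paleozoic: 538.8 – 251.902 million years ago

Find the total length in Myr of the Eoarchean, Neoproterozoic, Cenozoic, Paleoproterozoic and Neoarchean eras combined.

2158.2 million years

Each duration: Eoarchean = 431; Neoproterozoic = 461.2; Cenozoic = 66; Paleoproterozoic = 900; Neoarchean = 300.
Sum: 431 + 461.2 + 66 + 900 + 300 = 2158.2 Myr.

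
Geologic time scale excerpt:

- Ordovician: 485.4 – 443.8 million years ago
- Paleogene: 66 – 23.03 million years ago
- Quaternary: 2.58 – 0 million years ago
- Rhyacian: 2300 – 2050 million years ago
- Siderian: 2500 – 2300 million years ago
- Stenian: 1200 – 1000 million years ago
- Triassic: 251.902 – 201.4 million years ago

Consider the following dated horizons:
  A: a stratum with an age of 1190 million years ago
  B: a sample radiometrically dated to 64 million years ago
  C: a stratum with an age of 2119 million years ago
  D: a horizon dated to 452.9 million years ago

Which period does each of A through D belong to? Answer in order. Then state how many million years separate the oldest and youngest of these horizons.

A — Stenian; B — Paleogene; C — Rhyacian; D — Ordovician; span 2055 million years

A: 1190 Ma lies in 1200–1000 Ma, so Stenian.
B: 64 Ma lies in 66–23.03 Ma, so Paleogene.
C: 2119 Ma lies in 2300–2050 Ma, so Rhyacian.
D: 452.9 Ma lies in 485.4–443.8 Ma, so Ordovician.
Oldest = 2119 Ma, youngest = 64 Ma → span 2055 Myr.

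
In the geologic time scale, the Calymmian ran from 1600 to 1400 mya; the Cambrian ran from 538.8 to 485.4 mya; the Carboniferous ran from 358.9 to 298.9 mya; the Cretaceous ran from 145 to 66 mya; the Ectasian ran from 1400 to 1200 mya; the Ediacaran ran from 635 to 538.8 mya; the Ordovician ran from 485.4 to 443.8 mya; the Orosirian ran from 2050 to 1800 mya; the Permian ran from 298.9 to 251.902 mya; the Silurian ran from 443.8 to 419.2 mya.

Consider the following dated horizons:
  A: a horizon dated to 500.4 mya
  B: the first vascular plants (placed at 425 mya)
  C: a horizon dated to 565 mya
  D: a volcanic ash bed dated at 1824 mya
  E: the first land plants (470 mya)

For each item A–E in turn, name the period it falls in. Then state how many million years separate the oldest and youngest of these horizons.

A — Cambrian; B — Silurian; C — Ediacaran; D — Orosirian; E — Ordovician; span 1399 million years

Match each age against the start–end ranges in the excerpt: A = 500.4 Ma → Cambrian (538.8–485.4); B = 425 Ma → Silurian (443.8–419.2); C = 565 Ma → Ediacaran (635–538.8); D = 1824 Ma → Orosirian (2050–1800); E = 470 Ma → Ordovician (485.4–443.8).
The largest age is 1824 Ma and the smallest is 425 Ma; their difference is 1399 Myr.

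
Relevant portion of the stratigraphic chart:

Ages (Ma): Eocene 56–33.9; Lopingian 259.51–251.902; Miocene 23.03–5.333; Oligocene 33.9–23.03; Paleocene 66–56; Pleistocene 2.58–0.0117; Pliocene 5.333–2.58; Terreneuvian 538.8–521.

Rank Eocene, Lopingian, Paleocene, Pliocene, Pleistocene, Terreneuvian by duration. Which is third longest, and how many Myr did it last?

Paleocene, 10 million years

Durations: Eocene 22.1; Lopingian 7.608; Paleocene 10; Pliocene 2.753; Pleistocene 2.5683; Terreneuvian 17.8 Myr.
Sorted longest-first: Eocene (22.1), Terreneuvian (17.8), Paleocene (10), Lopingian (7.608), Pliocene (2.753), Pleistocene (2.5683).
The third longest is Paleocene at 10 Myr.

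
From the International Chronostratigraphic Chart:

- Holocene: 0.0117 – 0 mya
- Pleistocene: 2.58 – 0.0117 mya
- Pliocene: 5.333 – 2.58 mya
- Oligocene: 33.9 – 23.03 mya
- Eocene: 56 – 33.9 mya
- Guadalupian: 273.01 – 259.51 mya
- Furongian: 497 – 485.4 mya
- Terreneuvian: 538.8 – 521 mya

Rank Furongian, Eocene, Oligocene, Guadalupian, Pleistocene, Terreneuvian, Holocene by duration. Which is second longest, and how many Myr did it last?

Start − end for each: Furongian 497 − 485.4 = 11.6; Eocene 56 − 33.9 = 22.1; Oligocene 33.9 − 23.03 = 10.87; Guadalupian 273.01 − 259.51 = 13.5; Pleistocene 2.58 − 0.0117 = 2.5683; Terreneuvian 538.8 − 521 = 17.8; Holocene 0.0117 − 0 = 0.0117.
Ranking these from longest: Eocene > Terreneuvian > Guadalupian > Furongian > Oligocene > Pleistocene > Holocene.
Position 2 in that ranking is Terreneuvian, which lasted 17.8 Myr.

Terreneuvian, 17.8 million years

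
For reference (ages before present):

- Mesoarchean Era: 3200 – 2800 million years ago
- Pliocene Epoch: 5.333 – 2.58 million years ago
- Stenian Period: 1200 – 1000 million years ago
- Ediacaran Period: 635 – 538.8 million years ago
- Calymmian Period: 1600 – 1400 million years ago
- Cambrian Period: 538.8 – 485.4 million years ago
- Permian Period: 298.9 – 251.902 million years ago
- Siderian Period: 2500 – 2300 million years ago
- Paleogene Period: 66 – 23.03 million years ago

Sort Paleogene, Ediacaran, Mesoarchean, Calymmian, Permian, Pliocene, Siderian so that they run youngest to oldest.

Sorting by start age (ascending Ma, since larger Ma = older): Pliocene start 5.333, Paleogene start 66, Permian start 298.9, Ediacaran start 635, Calymmian start 1600, Siderian start 2500, Mesoarchean start 3200.

Pliocene, Paleogene, Permian, Ediacaran, Calymmian, Siderian, Mesoarchean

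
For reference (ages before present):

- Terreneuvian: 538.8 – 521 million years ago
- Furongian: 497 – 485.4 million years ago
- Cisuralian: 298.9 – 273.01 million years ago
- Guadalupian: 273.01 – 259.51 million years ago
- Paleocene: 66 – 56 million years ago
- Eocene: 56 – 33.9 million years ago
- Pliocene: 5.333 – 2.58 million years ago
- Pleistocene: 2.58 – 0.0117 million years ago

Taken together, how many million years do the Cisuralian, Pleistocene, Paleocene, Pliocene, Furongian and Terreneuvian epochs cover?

70.6113 million years

Each duration: Cisuralian = 25.89; Pleistocene = 2.5683; Paleocene = 10; Pliocene = 2.753; Furongian = 11.6; Terreneuvian = 17.8.
Sum: 25.89 + 2.5683 + 10 + 2.753 + 11.6 + 17.8 = 70.6113 Myr.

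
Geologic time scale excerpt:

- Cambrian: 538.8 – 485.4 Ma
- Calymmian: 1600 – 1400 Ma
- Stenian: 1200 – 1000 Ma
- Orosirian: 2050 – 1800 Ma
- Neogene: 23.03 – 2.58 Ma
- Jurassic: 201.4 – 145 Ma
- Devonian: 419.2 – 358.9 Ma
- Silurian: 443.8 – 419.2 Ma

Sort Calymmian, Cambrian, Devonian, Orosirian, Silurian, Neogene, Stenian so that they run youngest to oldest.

The oldest of these is Orosirian (starts 2050 Ma) and the youngest is Neogene (ends 2.58 Ma).
In between, by decreasing start age: Calymmian (1600), Stenian (1200), Cambrian (538.8), Silurian (443.8), Devonian (419.2).
Listing youngest first means reversing that sequence.

Neogene → Devonian → Silurian → Cambrian → Stenian → Calymmian → Orosirian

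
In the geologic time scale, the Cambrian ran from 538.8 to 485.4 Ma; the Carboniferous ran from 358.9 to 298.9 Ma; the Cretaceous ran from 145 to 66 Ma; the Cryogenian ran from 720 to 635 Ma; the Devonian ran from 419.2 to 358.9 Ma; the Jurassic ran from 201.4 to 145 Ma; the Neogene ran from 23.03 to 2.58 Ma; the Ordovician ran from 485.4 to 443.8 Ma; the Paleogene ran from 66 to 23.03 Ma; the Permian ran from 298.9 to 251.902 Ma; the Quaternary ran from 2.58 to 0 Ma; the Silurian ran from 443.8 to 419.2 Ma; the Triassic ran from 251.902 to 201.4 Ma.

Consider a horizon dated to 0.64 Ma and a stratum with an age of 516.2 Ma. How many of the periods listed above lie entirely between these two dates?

10

516.2 Ma sits inside the Cambrian (538.8–485.4) and 0.64 Ma inside the Quaternary (2.58–0); neither of those is wholly between the two dates.
The listed periods lying completely between them are Ordovician, Silurian, Devonian, Carboniferous, Permian, Triassic, Jurassic, Cretaceous, Paleogene, Neogene — 10 in all.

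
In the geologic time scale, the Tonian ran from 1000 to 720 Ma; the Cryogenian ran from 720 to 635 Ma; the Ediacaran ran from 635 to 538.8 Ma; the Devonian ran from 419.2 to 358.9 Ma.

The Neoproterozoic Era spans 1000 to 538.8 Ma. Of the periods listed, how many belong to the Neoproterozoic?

Periods inside 1000–538.8 Ma: Tonian, Cryogenian, Ediacaran — 3 in total.

3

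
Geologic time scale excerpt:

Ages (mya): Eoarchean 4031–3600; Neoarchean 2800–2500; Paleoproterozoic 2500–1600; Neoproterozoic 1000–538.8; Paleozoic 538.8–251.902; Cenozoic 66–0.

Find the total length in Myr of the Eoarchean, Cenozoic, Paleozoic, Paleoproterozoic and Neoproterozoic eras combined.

Each duration: Eoarchean = 431; Cenozoic = 66; Paleozoic = 286.898; Paleoproterozoic = 900; Neoproterozoic = 461.2.
Sum: 431 + 66 + 286.898 + 900 + 461.2 = 2145.098 Myr.

2145.098 million years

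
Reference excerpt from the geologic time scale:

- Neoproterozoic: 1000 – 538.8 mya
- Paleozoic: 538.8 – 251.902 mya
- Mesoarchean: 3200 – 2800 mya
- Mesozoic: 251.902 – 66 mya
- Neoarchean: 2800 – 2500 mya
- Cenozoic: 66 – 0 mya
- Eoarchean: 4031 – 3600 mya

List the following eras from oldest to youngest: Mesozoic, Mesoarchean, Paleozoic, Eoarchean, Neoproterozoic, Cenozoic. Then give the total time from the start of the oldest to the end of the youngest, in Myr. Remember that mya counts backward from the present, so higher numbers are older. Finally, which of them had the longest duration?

Start ages (Ma): Eoarchean 4031, Mesoarchean 3200, Neoproterozoic 1000, Paleozoic 538.8, Mesozoic 251.902, Cenozoic 66.
Ordered oldest to youngest: Eoarchean, Mesoarchean, Neoproterozoic, Paleozoic, Mesozoic, Cenozoic.
Span = 4031 − 0 = 4031 Myr.
Durations: Eoarchean 431, Neoproterozoic 461.2, Mesoarchean 400, Paleozoic 286.898, Cenozoic 66, Mesozoic 185.902 → longest is Neoproterozoic (461.2 Myr).

Eoarchean → Mesoarchean → Neoproterozoic → Paleozoic → Mesozoic → Cenozoic; total span 4031 Myr; longest is Neoproterozoic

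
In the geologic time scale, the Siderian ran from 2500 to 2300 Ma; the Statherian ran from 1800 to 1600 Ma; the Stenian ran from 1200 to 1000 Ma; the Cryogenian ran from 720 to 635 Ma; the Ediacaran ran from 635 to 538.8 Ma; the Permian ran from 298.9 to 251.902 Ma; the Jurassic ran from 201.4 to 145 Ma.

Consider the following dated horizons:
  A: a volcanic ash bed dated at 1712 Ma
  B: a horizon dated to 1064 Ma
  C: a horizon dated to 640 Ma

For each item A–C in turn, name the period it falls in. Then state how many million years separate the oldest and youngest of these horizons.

A — Statherian; B — Stenian; C — Cryogenian; span 1072 million years

A: 1712 Ma lies in 1800–1600 Ma, so Statherian.
B: 1064 Ma lies in 1200–1000 Ma, so Stenian.
C: 640 Ma lies in 720–635 Ma, so Cryogenian.
Oldest = 1712 Ma, youngest = 640 Ma → span 1072 Myr.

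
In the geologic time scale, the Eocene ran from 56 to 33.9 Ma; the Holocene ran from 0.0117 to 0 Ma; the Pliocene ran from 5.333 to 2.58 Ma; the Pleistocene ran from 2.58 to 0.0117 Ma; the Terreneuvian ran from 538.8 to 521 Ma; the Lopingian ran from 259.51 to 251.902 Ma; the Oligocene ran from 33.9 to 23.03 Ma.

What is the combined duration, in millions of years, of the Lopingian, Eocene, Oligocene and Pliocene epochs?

Each duration: Lopingian = 7.608; Eocene = 22.1; Oligocene = 10.87; Pliocene = 2.753.
Sum: 7.608 + 22.1 + 10.87 + 2.753 = 43.331 Myr.

43.331 million years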